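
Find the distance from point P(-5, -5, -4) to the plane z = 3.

distance = |a·x₀ + b·y₀ + c·z₀ - d| / √(a² + b² + c²)
  = |0·(-5) + 0·(-5) + 1·(-4) - 3| / √(0² + 0² + 1²)
  = |0 + 0 - 4 - 3| / √(0 + 0 + 1)
  = |-7| / √1
  = 7 / 1
  ≈ 7

7


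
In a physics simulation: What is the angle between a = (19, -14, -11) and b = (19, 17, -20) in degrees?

a·b = 19·19 + (-14)·17 + (-11)·(-20) = 361 - 238 + 220 = 343
|a| = √(19² + (-14)² + (-11)²) = √678 ≈ 26.04
|b| = √(19² + 17² + (-20)²) = √1050 ≈ 32.4
cos θ = (a·b)/(|a||b|) = 343/(26.04·32.4) ≈ 0.4065
θ = arccos(0.4065) ≈ 66.01°

66.01°


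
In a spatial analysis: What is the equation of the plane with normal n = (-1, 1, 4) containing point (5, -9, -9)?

The plane through P with normal n = (a, b, c) satisfies n·(r - P) = 0,
i.e. ax + by + cz = a·x₀ + b·y₀ + c·z₀.
d = (-1)·5 + 1·(-9) + 4·(-9)
  = -5 - 9 - 36
  = -50
Equation: -x + y + 4z = -50

-x + y + 4z = -50


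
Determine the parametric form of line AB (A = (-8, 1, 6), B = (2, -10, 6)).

Direction vector d = B - A = (2 + 8, -10 - 1, 6 - 6) = (10, -11, 0)
Parametric form r = A + t·d:
x = -8 + 10t, y = 1 - 11t, z = 6

x = -8 + 10t, y = 1 - 11t, z = 6


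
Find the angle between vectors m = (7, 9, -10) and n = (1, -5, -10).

m·n = 7·1 + 9·(-5) + (-10)·(-10) = 7 - 45 + 100 = 62
|m| = √(7² + 9² + (-10)²) = √230 ≈ 15.17
|n| = √(1² + (-5)² + (-10)²) = √126 ≈ 11.22
cos θ = (m·n)/(|m||n|) = 62/(15.17·11.22) ≈ 0.3642
θ = arccos(0.3642) ≈ 68.64°

68.64°


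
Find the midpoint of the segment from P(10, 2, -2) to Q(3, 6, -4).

M = ((x₁+x₂)/2, (y₁+y₂)/2, (z₁+z₂)/2)
  = ((10 + 3)/2, (2 + 6)/2, (-2 - 4)/2)
  = (13/2, 8/2, -6/2)
  = (6.5, 4, -3)

(6.5, 4, -3)


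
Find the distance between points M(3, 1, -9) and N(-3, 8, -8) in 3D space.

d = √[(x₂-x₁)² + (y₂-y₁)² + (z₂-z₁)²]
  = √[(-6)² + 7² + 1²]
  = √[36 + 49 + 1]
  = √86
  ≈ 9.274

9.274


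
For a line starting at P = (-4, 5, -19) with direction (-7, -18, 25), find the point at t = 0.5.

P(t) = P + t·d
  = (-4 + (-7)·0.5, 5 + (-18)·0.5, -19 + 25·0.5)
  = (-4 - 3.5, 5 - 9, -19 + 12.5)
  = (-7.5, -4, -6.5)

(-7.5, -4, -6.5)


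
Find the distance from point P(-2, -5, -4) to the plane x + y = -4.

distance = |a·x₀ + b·y₀ + c·z₀ - d| / √(a² + b² + c²)
  = |1·(-2) + 1·(-5) + 0·(-4) - (-4)| / √(1² + 1² + 0²)
  = |-2 - 5 + 0 + 4| / √(1 + 1 + 0)
  = |-3| / √2
  = 3 / 1.414
  ≈ 2.121

2.121


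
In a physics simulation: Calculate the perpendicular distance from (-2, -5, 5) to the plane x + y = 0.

distance = |a·x₀ + b·y₀ + c·z₀ - d| / √(a² + b² + c²)
  = |1·(-2) + 1·(-5) + 0·5 - 0| / √(1² + 1² + 0²)
  = |-2 - 5 + 0 + 0| / √(1 + 1 + 0)
  = |-7| / √2
  = 7 / 1.414
  ≈ 4.95

4.95


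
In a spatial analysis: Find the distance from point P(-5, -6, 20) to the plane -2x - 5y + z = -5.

distance = |a·x₀ + b·y₀ + c·z₀ - d| / √(a² + b² + c²)
  = |(-2)·(-5) + (-5)·(-6) + 1·20 - (-5)| / √((-2)² + (-5)² + 1²)
  = |10 + 30 + 20 + 5| / √(4 + 25 + 1)
  = |65| / √30
  = 65 / 5.477
  ≈ 11.87

11.87


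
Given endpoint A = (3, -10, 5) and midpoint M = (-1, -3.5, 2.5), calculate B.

B = 2M - A
  = (2·(-1) - 3, 2·(-3.5) - (-10), 2·2.5 - 5)
  = (-2 - 3, -7 + 10, 5 - 5)
  = (-5, 3, 0)

(-5, 3, 0)


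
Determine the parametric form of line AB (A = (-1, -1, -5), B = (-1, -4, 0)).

Direction vector d = B - A = (-1 + 1, -4 + 1, 0 + 5) = (0, -3, 5)
Parametric form r = A + t·d:
x = -1, y = -1 - 3t, z = -5 + 5t

x = -1, y = -1 - 3t, z = -5 + 5t


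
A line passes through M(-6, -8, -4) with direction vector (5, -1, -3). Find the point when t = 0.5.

P(t) = M + t·d
  = (-6 + 5·0.5, -8 + (-1)·0.5, -4 + (-3)·0.5)
  = (-6 + 2.5, -8 - 0.5, -4 - 1.5)
  = (-3.5, -8.5, -5.5)

(-3.5, -8.5, -5.5)


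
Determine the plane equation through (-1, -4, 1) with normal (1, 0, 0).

The plane through P with normal n = (a, b, c) satisfies n·(r - P) = 0,
i.e. ax + by + cz = a·x₀ + b·y₀ + c·z₀.
d = 1·(-1) + 0·(-4) + 0·1
  = -1 + 0 + 0
  = -1
Equation: x = -1

x = -1


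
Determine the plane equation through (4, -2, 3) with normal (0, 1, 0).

The plane through P with normal n = (a, b, c) satisfies n·(r - P) = 0,
i.e. ax + by + cz = a·x₀ + b·y₀ + c·z₀.
d = 0·4 + 1·(-2) + 0·3
  = 0 - 2 + 0
  = -2
Equation: y = -2

y = -2


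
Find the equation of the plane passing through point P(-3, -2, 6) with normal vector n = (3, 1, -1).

The plane through P with normal n = (a, b, c) satisfies n·(r - P) = 0,
i.e. ax + by + cz = a·x₀ + b·y₀ + c·z₀.
d = 3·(-3) + 1·(-2) + (-1)·6
  = -9 - 2 - 6
  = -17
Equation: 3x + y - z = -17

3x + y - z = -17


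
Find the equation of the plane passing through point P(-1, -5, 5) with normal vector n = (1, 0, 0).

The plane through P with normal n = (a, b, c) satisfies n·(r - P) = 0,
i.e. ax + by + cz = a·x₀ + b·y₀ + c·z₀.
d = 1·(-1) + 0·(-5) + 0·5
  = -1 + 0 + 0
  = -1
Equation: x = -1

x = -1


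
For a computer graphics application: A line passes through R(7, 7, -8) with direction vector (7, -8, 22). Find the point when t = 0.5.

P(t) = R + t·d
  = (7 + 7·0.5, 7 + (-8)·0.5, -8 + 22·0.5)
  = (7 + 3.5, 7 - 4, -8 + 11)
  = (10.5, 3, 3)

(10.5, 3, 3)


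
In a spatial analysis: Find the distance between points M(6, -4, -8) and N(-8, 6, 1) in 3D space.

d = √[(x₂-x₁)² + (y₂-y₁)² + (z₂-z₁)²]
  = √[(-14)² + 10² + 9²]
  = √[196 + 100 + 81]
  = √377
  ≈ 19.42

19.42


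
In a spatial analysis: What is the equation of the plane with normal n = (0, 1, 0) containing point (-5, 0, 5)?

The plane through P with normal n = (a, b, c) satisfies n·(r - P) = 0,
i.e. ax + by + cz = a·x₀ + b·y₀ + c·z₀.
d = 0·(-5) + 1·0 + 0·5
  = 0 + 0 + 0
  = 0
Equation: y = 0

y = 0


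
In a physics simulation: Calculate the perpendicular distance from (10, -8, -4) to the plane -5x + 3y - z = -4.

distance = |a·x₀ + b·y₀ + c·z₀ - d| / √(a² + b² + c²)
  = |(-5)·10 + 3·(-8) + (-1)·(-4) - (-4)| / √((-5)² + 3² + (-1)²)
  = |-50 - 24 + 4 + 4| / √(25 + 9 + 1)
  = |-66| / √35
  = 66 / 5.916
  ≈ 11.16

11.16


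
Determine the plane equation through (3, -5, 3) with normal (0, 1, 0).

The plane through P with normal n = (a, b, c) satisfies n·(r - P) = 0,
i.e. ax + by + cz = a·x₀ + b·y₀ + c·z₀.
d = 0·3 + 1·(-5) + 0·3
  = 0 - 5 + 0
  = -5
Equation: y = -5

y = -5


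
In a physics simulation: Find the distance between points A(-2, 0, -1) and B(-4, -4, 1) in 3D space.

d = √[(x₂-x₁)² + (y₂-y₁)² + (z₂-z₁)²]
  = √[(-2)² + (-4)² + 2²]
  = √[4 + 16 + 4]
  = √24
  ≈ 4.899

4.899


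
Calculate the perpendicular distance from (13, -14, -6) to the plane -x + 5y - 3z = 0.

distance = |a·x₀ + b·y₀ + c·z₀ - d| / √(a² + b² + c²)
  = |(-1)·13 + 5·(-14) + (-3)·(-6) - 0| / √((-1)² + 5² + (-3)²)
  = |-13 - 70 + 18 + 0| / √(1 + 25 + 9)
  = |-65| / √35
  = 65 / 5.916
  ≈ 10.99

10.99


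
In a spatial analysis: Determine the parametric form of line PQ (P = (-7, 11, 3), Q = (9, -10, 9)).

Direction vector d = Q - P = (9 + 7, -10 - 11, 9 - 3) = (16, -21, 6)
Parametric form r = P + t·d:
x = -7 + 16t, y = 11 - 21t, z = 3 + 6t

x = -7 + 16t, y = 11 - 21t, z = 3 + 6t


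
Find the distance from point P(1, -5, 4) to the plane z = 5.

distance = |a·x₀ + b·y₀ + c·z₀ - d| / √(a² + b² + c²)
  = |0·1 + 0·(-5) + 1·4 - 5| / √(0² + 0² + 1²)
  = |0 + 0 + 4 - 5| / √(0 + 0 + 1)
  = |-1| / √1
  = 1 / 1
  ≈ 1

1


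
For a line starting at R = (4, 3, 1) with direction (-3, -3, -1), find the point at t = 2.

P(t) = R + t·d
  = (4 + (-3)·2, 3 + (-3)·2, 1 + (-1)·2)
  = (4 - 6, 3 - 6, 1 - 2)
  = (-2, -3, -1)

(-2, -3, -1)


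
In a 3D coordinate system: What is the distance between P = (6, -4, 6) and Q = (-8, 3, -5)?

d = √[(x₂-x₁)² + (y₂-y₁)² + (z₂-z₁)²]
  = √[(-14)² + 7² + (-11)²]
  = √[196 + 49 + 121]
  = √366
  ≈ 19.13

19.13


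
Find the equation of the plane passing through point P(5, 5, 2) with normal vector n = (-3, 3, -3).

The plane through P with normal n = (a, b, c) satisfies n·(r - P) = 0,
i.e. ax + by + cz = a·x₀ + b·y₀ + c·z₀.
d = (-3)·5 + 3·5 + (-3)·2
  = -15 + 15 - 6
  = -6
Equation: -3x + 3y - 3z = -6

-3x + 3y - 3z = -6


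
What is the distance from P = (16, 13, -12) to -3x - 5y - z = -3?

distance = |a·x₀ + b·y₀ + c·z₀ - d| / √(a² + b² + c²)
  = |(-3)·16 + (-5)·13 + (-1)·(-12) - (-3)| / √((-3)² + (-5)² + (-1)²)
  = |-48 - 65 + 12 + 3| / √(9 + 25 + 1)
  = |-98| / √35
  = 98 / 5.916
  ≈ 16.57

16.57


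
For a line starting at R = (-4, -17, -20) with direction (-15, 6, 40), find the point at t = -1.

P(t) = R + t·d
  = (-4 + (-15)·(-1), -17 + 6·(-1), -20 + 40·(-1))
  = (-4 + 15, -17 - 6, -20 - 40)
  = (11, -23, -60)

(11, -23, -60)


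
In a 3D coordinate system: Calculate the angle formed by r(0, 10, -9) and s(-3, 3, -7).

r·s = 0·(-3) + 10·3 + (-9)·(-7) = 0 + 30 + 63 = 93
|r| = √(0² + 10² + (-9)²) = √181 ≈ 13.45
|s| = √((-3)² + 3² + (-7)²) = √67 ≈ 8.185
cos θ = (r·s)/(|r||s|) = 93/(13.45·8.185) ≈ 0.8445
θ = arccos(0.8445) ≈ 32.38°

32.38°


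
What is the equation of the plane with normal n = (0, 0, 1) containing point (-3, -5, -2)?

The plane through P with normal n = (a, b, c) satisfies n·(r - P) = 0,
i.e. ax + by + cz = a·x₀ + b·y₀ + c·z₀.
d = 0·(-3) + 0·(-5) + 1·(-2)
  = 0 + 0 - 2
  = -2
Equation: z = -2

z = -2


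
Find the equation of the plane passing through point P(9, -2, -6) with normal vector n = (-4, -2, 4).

The plane through P with normal n = (a, b, c) satisfies n·(r - P) = 0,
i.e. ax + by + cz = a·x₀ + b·y₀ + c·z₀.
d = (-4)·9 + (-2)·(-2) + 4·(-6)
  = -36 + 4 - 24
  = -56
Equation: -4x - 2y + 4z = -56

-4x - 2y + 4z = -56


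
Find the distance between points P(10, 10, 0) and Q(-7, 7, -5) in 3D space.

d = √[(x₂-x₁)² + (y₂-y₁)² + (z₂-z₁)²]
  = √[(-17)² + (-3)² + (-5)²]
  = √[289 + 9 + 25]
  = √323
  ≈ 17.97

17.97


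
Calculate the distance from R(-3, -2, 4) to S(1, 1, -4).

d = √[(x₂-x₁)² + (y₂-y₁)² + (z₂-z₁)²]
  = √[4² + 3² + (-8)²]
  = √[16 + 9 + 64]
  = √89
  ≈ 9.434

9.434


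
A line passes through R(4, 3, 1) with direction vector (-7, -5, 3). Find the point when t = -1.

P(t) = R + t·d
  = (4 + (-7)·(-1), 3 + (-5)·(-1), 1 + 3·(-1))
  = (4 + 7, 3 + 5, 1 - 3)
  = (11, 8, -2)

(11, 8, -2)


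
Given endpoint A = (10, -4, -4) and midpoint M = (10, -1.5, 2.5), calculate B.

B = 2M - A
  = (2·10 - 10, 2·(-1.5) - (-4), 2·2.5 - (-4))
  = (20 - 10, -3 + 4, 5 + 4)
  = (10, 1, 9)

(10, 1, 9)


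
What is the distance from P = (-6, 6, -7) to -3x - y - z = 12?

distance = |a·x₀ + b·y₀ + c·z₀ - d| / √(a² + b² + c²)
  = |(-3)·(-6) + (-1)·6 + (-1)·(-7) - 12| / √((-3)² + (-1)² + (-1)²)
  = |18 - 6 + 7 - 12| / √(9 + 1 + 1)
  = |7| / √11
  = 7 / 3.317
  ≈ 2.111

2.111


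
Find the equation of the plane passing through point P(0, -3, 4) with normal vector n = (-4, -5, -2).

The plane through P with normal n = (a, b, c) satisfies n·(r - P) = 0,
i.e. ax + by + cz = a·x₀ + b·y₀ + c·z₀.
d = (-4)·0 + (-5)·(-3) + (-2)·4
  = 0 + 15 - 8
  = 7
Equation: -4x - 5y - 2z = 7

-4x - 5y - 2z = 7


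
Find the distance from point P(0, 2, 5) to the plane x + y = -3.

distance = |a·x₀ + b·y₀ + c·z₀ - d| / √(a² + b² + c²)
  = |1·0 + 1·2 + 0·5 - (-3)| / √(1² + 1² + 0²)
  = |0 + 2 + 0 + 3| / √(1 + 1 + 0)
  = |5| / √2
  = 5 / 1.414
  ≈ 3.536

3.536


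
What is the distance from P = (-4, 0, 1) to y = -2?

distance = |a·x₀ + b·y₀ + c·z₀ - d| / √(a² + b² + c²)
  = |0·(-4) + 1·0 + 0·1 - (-2)| / √(0² + 1² + 0²)
  = |0 + 0 + 0 + 2| / √(0 + 1 + 0)
  = |2| / √1
  = 2 / 1
  ≈ 2

2


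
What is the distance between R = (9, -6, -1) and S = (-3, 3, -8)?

d = √[(x₂-x₁)² + (y₂-y₁)² + (z₂-z₁)²]
  = √[(-12)² + 9² + (-7)²]
  = √[144 + 81 + 49]
  = √274
  ≈ 16.55

16.55


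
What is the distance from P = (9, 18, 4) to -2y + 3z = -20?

distance = |a·x₀ + b·y₀ + c·z₀ - d| / √(a² + b² + c²)
  = |0·9 + (-2)·18 + 3·4 - (-20)| / √(0² + (-2)² + 3²)
  = |0 - 36 + 12 + 20| / √(0 + 4 + 9)
  = |-4| / √13
  = 4 / 3.606
  ≈ 1.109

1.109


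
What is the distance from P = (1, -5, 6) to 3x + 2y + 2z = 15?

distance = |a·x₀ + b·y₀ + c·z₀ - d| / √(a² + b² + c²)
  = |3·1 + 2·(-5) + 2·6 - 15| / √(3² + 2² + 2²)
  = |3 - 10 + 12 - 15| / √(9 + 4 + 4)
  = |-10| / √17
  = 10 / 4.123
  ≈ 2.425

2.425


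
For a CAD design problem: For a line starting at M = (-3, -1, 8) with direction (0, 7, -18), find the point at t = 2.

P(t) = M + t·d
  = (-3 + 0·2, -1 + 7·2, 8 + (-18)·2)
  = (-3 + 0, -1 + 14, 8 - 36)
  = (-3, 13, -28)

(-3, 13, -28)


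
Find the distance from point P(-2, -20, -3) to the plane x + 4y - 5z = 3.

distance = |a·x₀ + b·y₀ + c·z₀ - d| / √(a² + b² + c²)
  = |1·(-2) + 4·(-20) + (-5)·(-3) - 3| / √(1² + 4² + (-5)²)
  = |-2 - 80 + 15 - 3| / √(1 + 16 + 25)
  = |-70| / √42
  = 70 / 6.481
  ≈ 10.8

10.8


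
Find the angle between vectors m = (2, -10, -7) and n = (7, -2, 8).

m·n = 2·7 + (-10)·(-2) + (-7)·8 = 14 + 20 - 56 = -22
|m| = √(2² + (-10)² + (-7)²) = √153 ≈ 12.37
|n| = √(7² + (-2)² + 8²) = √117 ≈ 10.82
cos θ = (m·n)/(|m||n|) = -22/(12.37·10.82) ≈ -0.1644
θ = arccos(-0.1644) ≈ 99.46°

99.46°


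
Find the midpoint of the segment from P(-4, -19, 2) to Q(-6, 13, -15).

M = ((x₁+x₂)/2, (y₁+y₂)/2, (z₁+z₂)/2)
  = ((-4 - 6)/2, (-19 + 13)/2, (2 - 15)/2)
  = (-10/2, -6/2, -13/2)
  = (-5, -3, -6.5)

(-5, -3, -6.5)


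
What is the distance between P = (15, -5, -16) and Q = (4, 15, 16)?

d = √[(x₂-x₁)² + (y₂-y₁)² + (z₂-z₁)²]
  = √[(-11)² + 20² + 32²]
  = √[121 + 400 + 1024]
  = √1545
  ≈ 39.31

39.31


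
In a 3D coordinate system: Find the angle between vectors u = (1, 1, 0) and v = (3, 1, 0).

u·v = 1·3 + 1·1 + 0·0 = 3 + 1 + 0 = 4
|u| = √(1² + 1² + 0²) = √2 ≈ 1.414
|v| = √(3² + 1² + 0²) = √10 ≈ 3.162
cos θ = (u·v)/(|u||v|) = 4/(1.414·3.162) ≈ 0.8944
θ = arccos(0.8944) ≈ 26.57°

26.57°


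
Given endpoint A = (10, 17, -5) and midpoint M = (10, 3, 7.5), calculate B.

B = 2M - A
  = (2·10 - 10, 2·3 - 17, 2·7.5 - (-5))
  = (20 - 10, 6 - 17, 15 + 5)
  = (10, -11, 20)

(10, -11, 20)


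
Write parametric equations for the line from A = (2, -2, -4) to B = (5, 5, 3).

Direction vector d = B - A = (5 - 2, 5 + 2, 3 + 4) = (3, 7, 7)
Parametric form r = A + t·d:
x = 2 + 3t, y = -2 + 7t, z = -4 + 7t

x = 2 + 3t, y = -2 + 7t, z = -4 + 7t


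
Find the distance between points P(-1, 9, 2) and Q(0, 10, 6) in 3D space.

d = √[(x₂-x₁)² + (y₂-y₁)² + (z₂-z₁)²]
  = √[1² + 1² + 4²]
  = √[1 + 1 + 16]
  = √18
  ≈ 4.243

4.243


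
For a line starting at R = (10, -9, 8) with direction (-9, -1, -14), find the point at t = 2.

P(t) = R + t·d
  = (10 + (-9)·2, -9 + (-1)·2, 8 + (-14)·2)
  = (10 - 18, -9 - 2, 8 - 28)
  = (-8, -11, -20)

(-8, -11, -20)


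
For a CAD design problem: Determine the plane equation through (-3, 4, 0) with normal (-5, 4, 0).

The plane through P with normal n = (a, b, c) satisfies n·(r - P) = 0,
i.e. ax + by + cz = a·x₀ + b·y₀ + c·z₀.
d = (-5)·(-3) + 4·4 + 0·0
  = 15 + 16 + 0
  = 31
Equation: -5x + 4y = 31

-5x + 4y = 31


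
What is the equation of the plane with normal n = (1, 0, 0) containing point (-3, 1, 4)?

The plane through P with normal n = (a, b, c) satisfies n·(r - P) = 0,
i.e. ax + by + cz = a·x₀ + b·y₀ + c·z₀.
d = 1·(-3) + 0·1 + 0·4
  = -3 + 0 + 0
  = -3
Equation: x = -3

x = -3


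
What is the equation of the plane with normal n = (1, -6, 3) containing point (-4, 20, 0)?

The plane through P with normal n = (a, b, c) satisfies n·(r - P) = 0,
i.e. ax + by + cz = a·x₀ + b·y₀ + c·z₀.
d = 1·(-4) + (-6)·20 + 3·0
  = -4 - 120 + 0
  = -124
Equation: x - 6y + 3z = -124

x - 6y + 3z = -124


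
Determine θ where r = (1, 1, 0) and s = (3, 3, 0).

r·s = 1·3 + 1·3 + 0·0 = 3 + 3 + 0 = 6
|r| = √(1² + 1² + 0²) = √2 ≈ 1.414
|s| = √(3² + 3² + 0²) = √18 ≈ 4.243
cos θ = (r·s)/(|r||s|) = 6/(1.414·4.243) ≈ 1
θ = arccos(1) ≈ 0°

0°


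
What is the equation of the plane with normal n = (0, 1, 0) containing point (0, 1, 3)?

The plane through P with normal n = (a, b, c) satisfies n·(r - P) = 0,
i.e. ax + by + cz = a·x₀ + b·y₀ + c·z₀.
d = 0·0 + 1·1 + 0·3
  = 0 + 1 + 0
  = 1
Equation: y = 1

y = 1


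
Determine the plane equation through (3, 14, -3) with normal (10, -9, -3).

The plane through P with normal n = (a, b, c) satisfies n·(r - P) = 0,
i.e. ax + by + cz = a·x₀ + b·y₀ + c·z₀.
d = 10·3 + (-9)·14 + (-3)·(-3)
  = 30 - 126 + 9
  = -87
Equation: 10x - 9y - 3z = -87

10x - 9y - 3z = -87


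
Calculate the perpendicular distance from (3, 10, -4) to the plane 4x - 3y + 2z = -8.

distance = |a·x₀ + b·y₀ + c·z₀ - d| / √(a² + b² + c²)
  = |4·3 + (-3)·10 + 2·(-4) - (-8)| / √(4² + (-3)² + 2²)
  = |12 - 30 - 8 + 8| / √(16 + 9 + 4)
  = |-18| / √29
  = 18 / 5.385
  ≈ 3.343

3.343


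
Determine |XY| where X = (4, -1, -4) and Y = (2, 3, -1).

d = √[(x₂-x₁)² + (y₂-y₁)² + (z₂-z₁)²]
  = √[(-2)² + 4² + 3²]
  = √[4 + 16 + 9]
  = √29
  ≈ 5.385

5.385


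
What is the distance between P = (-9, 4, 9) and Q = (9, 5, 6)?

d = √[(x₂-x₁)² + (y₂-y₁)² + (z₂-z₁)²]
  = √[18² + 1² + (-3)²]
  = √[324 + 1 + 9]
  = √334
  ≈ 18.28

18.28


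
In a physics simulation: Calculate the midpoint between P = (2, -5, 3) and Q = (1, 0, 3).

M = ((x₁+x₂)/2, (y₁+y₂)/2, (z₁+z₂)/2)
  = ((2 + 1)/2, (-5 + 0)/2, (3 + 3)/2)
  = (3/2, -5/2, 6/2)
  = (1.5, -2.5, 3)

(1.5, -2.5, 3)


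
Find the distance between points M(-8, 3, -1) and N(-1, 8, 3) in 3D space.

d = √[(x₂-x₁)² + (y₂-y₁)² + (z₂-z₁)²]
  = √[7² + 5² + 4²]
  = √[49 + 25 + 16]
  = √90
  ≈ 9.487

9.487


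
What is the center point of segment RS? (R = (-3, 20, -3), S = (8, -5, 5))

M = ((x₁+x₂)/2, (y₁+y₂)/2, (z₁+z₂)/2)
  = ((-3 + 8)/2, (20 - 5)/2, (-3 + 5)/2)
  = (5/2, 15/2, 2/2)
  = (2.5, 7.5, 1)

(2.5, 7.5, 1)


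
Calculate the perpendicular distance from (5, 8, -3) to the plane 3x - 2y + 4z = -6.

distance = |a·x₀ + b·y₀ + c·z₀ - d| / √(a² + b² + c²)
  = |3·5 + (-2)·8 + 4·(-3) - (-6)| / √(3² + (-2)² + 4²)
  = |15 - 16 - 12 + 6| / √(9 + 4 + 16)
  = |-7| / √29
  = 7 / 5.385
  ≈ 1.3

1.3


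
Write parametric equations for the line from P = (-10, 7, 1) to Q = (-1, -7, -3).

Direction vector d = Q - P = (-1 + 10, -7 - 7, -3 - 1) = (9, -14, -4)
Parametric form r = P + t·d:
x = -10 + 9t, y = 7 - 14t, z = 1 - 4t

x = -10 + 9t, y = 7 - 14t, z = 1 - 4t


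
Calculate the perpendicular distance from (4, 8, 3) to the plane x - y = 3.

distance = |a·x₀ + b·y₀ + c·z₀ - d| / √(a² + b² + c²)
  = |1·4 + (-1)·8 + 0·3 - 3| / √(1² + (-1)² + 0²)
  = |4 - 8 + 0 - 3| / √(1 + 1 + 0)
  = |-7| / √2
  = 7 / 1.414
  ≈ 4.95

4.95


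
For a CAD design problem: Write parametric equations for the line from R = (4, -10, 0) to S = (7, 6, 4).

Direction vector d = S - R = (7 - 4, 6 + 10, 4 + 0) = (3, 16, 4)
Parametric form r = R + t·d:
x = 4 + 3t, y = -10 + 16t, z = 0 + 4t

x = 4 + 3t, y = -10 + 16t, z = 0 + 4t


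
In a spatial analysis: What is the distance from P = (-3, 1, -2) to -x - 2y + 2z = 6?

distance = |a·x₀ + b·y₀ + c·z₀ - d| / √(a² + b² + c²)
  = |(-1)·(-3) + (-2)·1 + 2·(-2) - 6| / √((-1)² + (-2)² + 2²)
  = |3 - 2 - 4 - 6| / √(1 + 4 + 4)
  = |-9| / √9
  = 9 / 3
  ≈ 3

3


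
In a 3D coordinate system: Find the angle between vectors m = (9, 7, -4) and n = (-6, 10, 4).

m·n = 9·(-6) + 7·10 + (-4)·4 = -54 + 70 - 16 = 0
|m| = √(9² + 7² + (-4)²) = √146 ≈ 12.08
|n| = √((-6)² + 10² + 4²) = √152 ≈ 12.33
cos θ = (m·n)/(|m||n|) = 0/(12.08·12.33) ≈ 0
θ = arccos(0) ≈ 90°

90°


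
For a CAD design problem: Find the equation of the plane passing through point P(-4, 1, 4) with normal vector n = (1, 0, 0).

The plane through P with normal n = (a, b, c) satisfies n·(r - P) = 0,
i.e. ax + by + cz = a·x₀ + b·y₀ + c·z₀.
d = 1·(-4) + 0·1 + 0·4
  = -4 + 0 + 0
  = -4
Equation: x = -4

x = -4


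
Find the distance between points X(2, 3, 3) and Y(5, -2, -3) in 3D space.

d = √[(x₂-x₁)² + (y₂-y₁)² + (z₂-z₁)²]
  = √[3² + (-5)² + (-6)²]
  = √[9 + 25 + 36]
  = √70
  ≈ 8.367

8.367


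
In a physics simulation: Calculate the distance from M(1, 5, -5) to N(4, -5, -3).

d = √[(x₂-x₁)² + (y₂-y₁)² + (z₂-z₁)²]
  = √[3² + (-10)² + 2²]
  = √[9 + 100 + 4]
  = √113
  ≈ 10.63

10.63


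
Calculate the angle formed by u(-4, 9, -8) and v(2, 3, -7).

u·v = (-4)·2 + 9·3 + (-8)·(-7) = -8 + 27 + 56 = 75
|u| = √((-4)² + 9² + (-8)²) = √161 ≈ 12.69
|v| = √(2² + 3² + (-7)²) = √62 ≈ 7.874
cos θ = (u·v)/(|u||v|) = 75/(12.69·7.874) ≈ 0.7507
θ = arccos(0.7507) ≈ 41.35°

41.35°


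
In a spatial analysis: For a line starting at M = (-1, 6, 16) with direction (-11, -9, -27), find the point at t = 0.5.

P(t) = M + t·d
  = (-1 + (-11)·0.5, 6 + (-9)·0.5, 16 + (-27)·0.5)
  = (-1 - 5.5, 6 - 4.5, 16 - 13.5)
  = (-6.5, 1.5, 2.5)

(-6.5, 1.5, 2.5)


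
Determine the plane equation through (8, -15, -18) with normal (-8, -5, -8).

The plane through P with normal n = (a, b, c) satisfies n·(r - P) = 0,
i.e. ax + by + cz = a·x₀ + b·y₀ + c·z₀.
d = (-8)·8 + (-5)·(-15) + (-8)·(-18)
  = -64 + 75 + 144
  = 155
Equation: -8x - 5y - 8z = 155

-8x - 5y - 8z = 155


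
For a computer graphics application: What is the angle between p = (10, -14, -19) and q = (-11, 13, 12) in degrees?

p·q = 10·(-11) + (-14)·13 + (-19)·12 = -110 - 182 - 228 = -520
|p| = √(10² + (-14)² + (-19)²) = √657 ≈ 25.63
|q| = √((-11)² + 13² + 12²) = √434 ≈ 20.83
cos θ = (p·q)/(|p||q|) = -520/(25.63·20.83) ≈ -0.9738
θ = arccos(-0.9738) ≈ 166.9°

166.9°


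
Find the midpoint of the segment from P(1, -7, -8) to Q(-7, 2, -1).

M = ((x₁+x₂)/2, (y₁+y₂)/2, (z₁+z₂)/2)
  = ((1 - 7)/2, (-7 + 2)/2, (-8 - 1)/2)
  = (-6/2, -5/2, -9/2)
  = (-3, -2.5, -4.5)

(-3, -2.5, -4.5)


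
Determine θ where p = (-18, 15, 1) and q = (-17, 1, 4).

p·q = (-18)·(-17) + 15·1 + 1·4 = 306 + 15 + 4 = 325
|p| = √((-18)² + 15² + 1²) = √550 ≈ 23.45
|q| = √((-17)² + 1² + 4²) = √306 ≈ 17.49
cos θ = (p·q)/(|p||q|) = 325/(23.45·17.49) ≈ 0.7922
θ = arccos(0.7922) ≈ 37.61°

37.61°


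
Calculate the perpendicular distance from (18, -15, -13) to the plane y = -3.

distance = |a·x₀ + b·y₀ + c·z₀ - d| / √(a² + b² + c²)
  = |0·18 + 1·(-15) + 0·(-13) - (-3)| / √(0² + 1² + 0²)
  = |0 - 15 + 0 + 3| / √(0 + 1 + 0)
  = |-12| / √1
  = 12 / 1
  ≈ 12

12


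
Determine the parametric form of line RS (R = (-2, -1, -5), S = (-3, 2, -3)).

Direction vector d = S - R = (-3 + 2, 2 + 1, -3 + 5) = (-1, 3, 2)
Parametric form r = R + t·d:
x = -2 - t, y = -1 + 3t, z = -5 + 2t

x = -2 - t, y = -1 + 3t, z = -5 + 2t


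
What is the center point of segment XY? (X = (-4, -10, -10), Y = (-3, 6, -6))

M = ((x₁+x₂)/2, (y₁+y₂)/2, (z₁+z₂)/2)
  = ((-4 - 3)/2, (-10 + 6)/2, (-10 - 6)/2)
  = (-7/2, -4/2, -16/2)
  = (-3.5, -2, -8)

(-3.5, -2, -8)


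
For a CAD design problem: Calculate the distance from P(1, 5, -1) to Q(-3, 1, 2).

d = √[(x₂-x₁)² + (y₂-y₁)² + (z₂-z₁)²]
  = √[(-4)² + (-4)² + 3²]
  = √[16 + 16 + 9]
  = √41
  ≈ 6.403

6.403


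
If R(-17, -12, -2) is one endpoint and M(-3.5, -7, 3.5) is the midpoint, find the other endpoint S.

S = 2M - R
  = (2·(-3.5) - (-17), 2·(-7) - (-12), 2·3.5 - (-2))
  = (-7 + 17, -14 + 12, 7 + 2)
  = (10, -2, 9)

(10, -2, 9)


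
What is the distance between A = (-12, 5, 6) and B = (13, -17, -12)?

d = √[(x₂-x₁)² + (y₂-y₁)² + (z₂-z₁)²]
  = √[25² + (-22)² + (-18)²]
  = √[625 + 484 + 324]
  = √1433
  ≈ 37.85

37.85


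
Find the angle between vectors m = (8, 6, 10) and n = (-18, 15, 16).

m·n = 8·(-18) + 6·15 + 10·16 = -144 + 90 + 160 = 106
|m| = √(8² + 6² + 10²) = √200 ≈ 14.14
|n| = √((-18)² + 15² + 16²) = √805 ≈ 28.37
cos θ = (m·n)/(|m||n|) = 106/(14.14·28.37) ≈ 0.2642
θ = arccos(0.2642) ≈ 74.68°

74.68°


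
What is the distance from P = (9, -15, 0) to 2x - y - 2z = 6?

distance = |a·x₀ + b·y₀ + c·z₀ - d| / √(a² + b² + c²)
  = |2·9 + (-1)·(-15) + (-2)·0 - 6| / √(2² + (-1)² + (-2)²)
  = |18 + 15 + 0 - 6| / √(4 + 1 + 4)
  = |27| / √9
  = 27 / 3
  ≈ 9

9


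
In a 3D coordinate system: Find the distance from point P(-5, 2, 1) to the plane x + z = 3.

distance = |a·x₀ + b·y₀ + c·z₀ - d| / √(a² + b² + c²)
  = |1·(-5) + 0·2 + 1·1 - 3| / √(1² + 0² + 1²)
  = |-5 + 0 + 1 - 3| / √(1 + 0 + 1)
  = |-7| / √2
  = 7 / 1.414
  ≈ 4.95

4.95


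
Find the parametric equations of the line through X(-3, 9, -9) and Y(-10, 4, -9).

Direction vector d = Y - X = (-10 + 3, 4 - 9, -9 + 9) = (-7, -5, 0)
Parametric form r = X + t·d:
x = -3 - 7t, y = 9 - 5t, z = -9

x = -3 - 7t, y = 9 - 5t, z = -9


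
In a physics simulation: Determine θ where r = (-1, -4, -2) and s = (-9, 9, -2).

r·s = (-1)·(-9) + (-4)·9 + (-2)·(-2) = 9 - 36 + 4 = -23
|r| = √((-1)² + (-4)² + (-2)²) = √21 ≈ 4.583
|s| = √((-9)² + 9² + (-2)²) = √166 ≈ 12.88
cos θ = (r·s)/(|r||s|) = -23/(4.583·12.88) ≈ -0.3896
θ = arccos(-0.3896) ≈ 112.9°

112.9°


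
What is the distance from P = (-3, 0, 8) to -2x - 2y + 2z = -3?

distance = |a·x₀ + b·y₀ + c·z₀ - d| / √(a² + b² + c²)
  = |(-2)·(-3) + (-2)·0 + 2·8 - (-3)| / √((-2)² + (-2)² + 2²)
  = |6 + 0 + 16 + 3| / √(4 + 4 + 4)
  = |25| / √12
  = 25 / 3.464
  ≈ 7.217

7.217


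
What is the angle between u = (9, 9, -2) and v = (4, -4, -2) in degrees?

u·v = 9·4 + 9·(-4) + (-2)·(-2) = 36 - 36 + 4 = 4
|u| = √(9² + 9² + (-2)²) = √166 ≈ 12.88
|v| = √(4² + (-4)² + (-2)²) = √36 ≈ 6
cos θ = (u·v)/(|u||v|) = 4/(12.88·6) ≈ 0.05174
θ = arccos(0.05174) ≈ 87.03°

87.03°


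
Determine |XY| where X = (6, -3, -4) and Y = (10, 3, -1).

d = √[(x₂-x₁)² + (y₂-y₁)² + (z₂-z₁)²]
  = √[4² + 6² + 3²]
  = √[16 + 36 + 9]
  = √61
  ≈ 7.81

7.81


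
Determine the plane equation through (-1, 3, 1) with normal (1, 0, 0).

The plane through P with normal n = (a, b, c) satisfies n·(r - P) = 0,
i.e. ax + by + cz = a·x₀ + b·y₀ + c·z₀.
d = 1·(-1) + 0·3 + 0·1
  = -1 + 0 + 0
  = -1
Equation: x = -1

x = -1


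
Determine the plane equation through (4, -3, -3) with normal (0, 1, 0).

The plane through P with normal n = (a, b, c) satisfies n·(r - P) = 0,
i.e. ax + by + cz = a·x₀ + b·y₀ + c·z₀.
d = 0·4 + 1·(-3) + 0·(-3)
  = 0 - 3 + 0
  = -3
Equation: y = -3

y = -3


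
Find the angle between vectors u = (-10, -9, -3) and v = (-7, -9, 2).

u·v = (-10)·(-7) + (-9)·(-9) + (-3)·2 = 70 + 81 - 6 = 145
|u| = √((-10)² + (-9)² + (-3)²) = √190 ≈ 13.78
|v| = √((-7)² + (-9)² + 2²) = √134 ≈ 11.58
cos θ = (u·v)/(|u||v|) = 145/(13.78·11.58) ≈ 0.9087
θ = arccos(0.9087) ≈ 24.67°

24.67°


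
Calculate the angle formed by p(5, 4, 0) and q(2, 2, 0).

p·q = 5·2 + 4·2 + 0·0 = 10 + 8 + 0 = 18
|p| = √(5² + 4² + 0²) = √41 ≈ 6.403
|q| = √(2² + 2² + 0²) = √8 ≈ 2.828
cos θ = (p·q)/(|p||q|) = 18/(6.403·2.828) ≈ 0.9939
θ = arccos(0.9939) ≈ 6.34°

6.34°


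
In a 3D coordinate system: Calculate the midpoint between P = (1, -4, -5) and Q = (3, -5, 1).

M = ((x₁+x₂)/2, (y₁+y₂)/2, (z₁+z₂)/2)
  = ((1 + 3)/2, (-4 - 5)/2, (-5 + 1)/2)
  = (4/2, -9/2, -4/2)
  = (2, -4.5, -2)

(2, -4.5, -2)


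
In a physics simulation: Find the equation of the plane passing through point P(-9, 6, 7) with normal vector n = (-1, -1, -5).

The plane through P with normal n = (a, b, c) satisfies n·(r - P) = 0,
i.e. ax + by + cz = a·x₀ + b·y₀ + c·z₀.
d = (-1)·(-9) + (-1)·6 + (-5)·7
  = 9 - 6 - 35
  = -32
Equation: -x - y - 5z = -32

-x - y - 5z = -32


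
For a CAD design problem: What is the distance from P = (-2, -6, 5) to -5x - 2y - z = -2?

distance = |a·x₀ + b·y₀ + c·z₀ - d| / √(a² + b² + c²)
  = |(-5)·(-2) + (-2)·(-6) + (-1)·5 - (-2)| / √((-5)² + (-2)² + (-1)²)
  = |10 + 12 - 5 + 2| / √(25 + 4 + 1)
  = |19| / √30
  = 19 / 5.477
  ≈ 3.469

3.469


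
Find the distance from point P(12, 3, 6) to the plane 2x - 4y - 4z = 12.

distance = |a·x₀ + b·y₀ + c·z₀ - d| / √(a² + b² + c²)
  = |2·12 + (-4)·3 + (-4)·6 - 12| / √(2² + (-4)² + (-4)²)
  = |24 - 12 - 24 - 12| / √(4 + 16 + 16)
  = |-24| / √36
  = 24 / 6
  ≈ 4

4


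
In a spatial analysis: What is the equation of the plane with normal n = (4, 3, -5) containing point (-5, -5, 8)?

The plane through P with normal n = (a, b, c) satisfies n·(r - P) = 0,
i.e. ax + by + cz = a·x₀ + b·y₀ + c·z₀.
d = 4·(-5) + 3·(-5) + (-5)·8
  = -20 - 15 - 40
  = -75
Equation: 4x + 3y - 5z = -75

4x + 3y - 5z = -75


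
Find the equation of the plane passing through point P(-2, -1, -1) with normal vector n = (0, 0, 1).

The plane through P with normal n = (a, b, c) satisfies n·(r - P) = 0,
i.e. ax + by + cz = a·x₀ + b·y₀ + c·z₀.
d = 0·(-2) + 0·(-1) + 1·(-1)
  = 0 + 0 - 1
  = -1
Equation: z = -1

z = -1


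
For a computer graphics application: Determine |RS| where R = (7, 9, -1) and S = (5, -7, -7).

d = √[(x₂-x₁)² + (y₂-y₁)² + (z₂-z₁)²]
  = √[(-2)² + (-16)² + (-6)²]
  = √[4 + 256 + 36]
  = √296
  ≈ 17.2

17.2


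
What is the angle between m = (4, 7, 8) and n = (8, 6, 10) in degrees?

m·n = 4·8 + 7·6 + 8·10 = 32 + 42 + 80 = 154
|m| = √(4² + 7² + 8²) = √129 ≈ 11.36
|n| = √(8² + 6² + 10²) = √200 ≈ 14.14
cos θ = (m·n)/(|m||n|) = 154/(11.36·14.14) ≈ 0.9588
θ = arccos(0.9588) ≈ 16.51°

16.51°


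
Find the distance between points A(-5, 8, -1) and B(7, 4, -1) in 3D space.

d = √[(x₂-x₁)² + (y₂-y₁)² + (z₂-z₁)²]
  = √[12² + (-4)² + 0²]
  = √[144 + 16 + 0]
  = √160
  ≈ 12.65

12.65


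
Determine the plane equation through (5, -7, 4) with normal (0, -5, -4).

The plane through P with normal n = (a, b, c) satisfies n·(r - P) = 0,
i.e. ax + by + cz = a·x₀ + b·y₀ + c·z₀.
d = 0·5 + (-5)·(-7) + (-4)·4
  = 0 + 35 - 16
  = 19
Equation: -5y - 4z = 19

-5y - 4z = 19


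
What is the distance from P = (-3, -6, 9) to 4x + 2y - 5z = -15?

distance = |a·x₀ + b·y₀ + c·z₀ - d| / √(a² + b² + c²)
  = |4·(-3) + 2·(-6) + (-5)·9 - (-15)| / √(4² + 2² + (-5)²)
  = |-12 - 12 - 45 + 15| / √(16 + 4 + 25)
  = |-54| / √45
  = 54 / 6.708
  ≈ 8.05

8.05


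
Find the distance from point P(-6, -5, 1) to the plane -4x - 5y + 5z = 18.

distance = |a·x₀ + b·y₀ + c·z₀ - d| / √(a² + b² + c²)
  = |(-4)·(-6) + (-5)·(-5) + 5·1 - 18| / √((-4)² + (-5)² + 5²)
  = |24 + 25 + 5 - 18| / √(16 + 25 + 25)
  = |36| / √66
  = 36 / 8.124
  ≈ 4.431

4.431


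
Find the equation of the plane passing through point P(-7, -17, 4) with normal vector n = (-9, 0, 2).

The plane through P with normal n = (a, b, c) satisfies n·(r - P) = 0,
i.e. ax + by + cz = a·x₀ + b·y₀ + c·z₀.
d = (-9)·(-7) + 0·(-17) + 2·4
  = 63 + 0 + 8
  = 71
Equation: -9x + 2z = 71

-9x + 2z = 71


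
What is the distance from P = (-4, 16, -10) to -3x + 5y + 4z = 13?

distance = |a·x₀ + b·y₀ + c·z₀ - d| / √(a² + b² + c²)
  = |(-3)·(-4) + 5·16 + 4·(-10) - 13| / √((-3)² + 5² + 4²)
  = |12 + 80 - 40 - 13| / √(9 + 25 + 16)
  = |39| / √50
  = 39 / 7.071
  ≈ 5.515

5.515


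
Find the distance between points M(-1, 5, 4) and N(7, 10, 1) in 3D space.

d = √[(x₂-x₁)² + (y₂-y₁)² + (z₂-z₁)²]
  = √[8² + 5² + (-3)²]
  = √[64 + 25 + 9]
  = √98
  ≈ 9.899

9.899


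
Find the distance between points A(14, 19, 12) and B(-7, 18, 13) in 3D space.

d = √[(x₂-x₁)² + (y₂-y₁)² + (z₂-z₁)²]
  = √[(-21)² + (-1)² + 1²]
  = √[441 + 1 + 1]
  = √443
  ≈ 21.05

21.05


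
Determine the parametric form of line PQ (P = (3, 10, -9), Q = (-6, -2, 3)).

Direction vector d = Q - P = (-6 - 3, -2 - 10, 3 + 9) = (-9, -12, 12)
Parametric form r = P + t·d:
x = 3 - 9t, y = 10 - 12t, z = -9 + 12t

x = 3 - 9t, y = 10 - 12t, z = -9 + 12t


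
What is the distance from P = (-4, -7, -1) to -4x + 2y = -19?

distance = |a·x₀ + b·y₀ + c·z₀ - d| / √(a² + b² + c²)
  = |(-4)·(-4) + 2·(-7) + 0·(-1) - (-19)| / √((-4)² + 2² + 0²)
  = |16 - 14 + 0 + 19| / √(16 + 4 + 0)
  = |21| / √20
  = 21 / 4.472
  ≈ 4.696

4.696


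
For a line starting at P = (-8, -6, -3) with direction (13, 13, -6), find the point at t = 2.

P(t) = P + t·d
  = (-8 + 13·2, -6 + 13·2, -3 + (-6)·2)
  = (-8 + 26, -6 + 26, -3 - 12)
  = (18, 20, -15)

(18, 20, -15)


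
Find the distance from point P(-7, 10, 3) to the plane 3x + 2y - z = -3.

distance = |a·x₀ + b·y₀ + c·z₀ - d| / √(a² + b² + c²)
  = |3·(-7) + 2·10 + (-1)·3 - (-3)| / √(3² + 2² + (-1)²)
  = |-21 + 20 - 3 + 3| / √(9 + 4 + 1)
  = |-1| / √14
  = 1 / 3.742
  ≈ 0.2673

0.2673


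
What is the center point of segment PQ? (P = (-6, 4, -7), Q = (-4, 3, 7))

M = ((x₁+x₂)/2, (y₁+y₂)/2, (z₁+z₂)/2)
  = ((-6 - 4)/2, (4 + 3)/2, (-7 + 7)/2)
  = (-10/2, 7/2, 0/2)
  = (-5, 3.5, 0)

(-5, 3.5, 0)


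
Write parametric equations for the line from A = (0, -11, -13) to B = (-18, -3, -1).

Direction vector d = B - A = (-18 + 0, -3 + 11, -1 + 13) = (-18, 8, 12)
Parametric form r = A + t·d:
x = 0 - 18t, y = -11 + 8t, z = -13 + 12t

x = 0 - 18t, y = -11 + 8t, z = -13 + 12t


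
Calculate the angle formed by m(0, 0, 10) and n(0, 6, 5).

m·n = 0·0 + 0·6 + 10·5 = 0 + 0 + 50 = 50
|m| = √(0² + 0² + 10²) = √100 ≈ 10
|n| = √(0² + 6² + 5²) = √61 ≈ 7.81
cos θ = (m·n)/(|m||n|) = 50/(10·7.81) ≈ 0.6402
θ = arccos(0.6402) ≈ 50.19°

50.19°


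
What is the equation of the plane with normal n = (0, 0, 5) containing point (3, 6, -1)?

The plane through P with normal n = (a, b, c) satisfies n·(r - P) = 0,
i.e. ax + by + cz = a·x₀ + b·y₀ + c·z₀.
d = 0·3 + 0·6 + 5·(-1)
  = 0 + 0 - 5
  = -5
Equation: 5z = -5

5z = -5


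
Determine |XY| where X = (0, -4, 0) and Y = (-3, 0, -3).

d = √[(x₂-x₁)² + (y₂-y₁)² + (z₂-z₁)²]
  = √[(-3)² + 4² + (-3)²]
  = √[9 + 16 + 9]
  = √34
  ≈ 5.831

5.831


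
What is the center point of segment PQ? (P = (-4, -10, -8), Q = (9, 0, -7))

M = ((x₁+x₂)/2, (y₁+y₂)/2, (z₁+z₂)/2)
  = ((-4 + 9)/2, (-10 + 0)/2, (-8 - 7)/2)
  = (5/2, -10/2, -15/2)
  = (2.5, -5, -7.5)

(2.5, -5, -7.5)


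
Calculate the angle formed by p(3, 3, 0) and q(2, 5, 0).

p·q = 3·2 + 3·5 + 0·0 = 6 + 15 + 0 = 21
|p| = √(3² + 3² + 0²) = √18 ≈ 4.243
|q| = √(2² + 5² + 0²) = √29 ≈ 5.385
cos θ = (p·q)/(|p||q|) = 21/(4.243·5.385) ≈ 0.9191
θ = arccos(0.9191) ≈ 23.2°

23.2°


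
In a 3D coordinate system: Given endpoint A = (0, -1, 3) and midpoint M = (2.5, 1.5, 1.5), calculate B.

B = 2M - A
  = (2·2.5 - 0, 2·1.5 - (-1), 2·1.5 - 3)
  = (5 + 0, 3 + 1, 3 - 3)
  = (5, 4, 0)

(5, 4, 0)


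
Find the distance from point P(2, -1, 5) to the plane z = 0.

distance = |a·x₀ + b·y₀ + c·z₀ - d| / √(a² + b² + c²)
  = |0·2 + 0·(-1) + 1·5 - 0| / √(0² + 0² + 1²)
  = |0 + 0 + 5 + 0| / √(0 + 0 + 1)
  = |5| / √1
  = 5 / 1
  ≈ 5

5


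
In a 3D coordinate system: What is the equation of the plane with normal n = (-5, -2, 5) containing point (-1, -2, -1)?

The plane through P with normal n = (a, b, c) satisfies n·(r - P) = 0,
i.e. ax + by + cz = a·x₀ + b·y₀ + c·z₀.
d = (-5)·(-1) + (-2)·(-2) + 5·(-1)
  = 5 + 4 - 5
  = 4
Equation: -5x - 2y + 5z = 4

-5x - 2y + 5z = 4


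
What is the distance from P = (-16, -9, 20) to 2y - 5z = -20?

distance = |a·x₀ + b·y₀ + c·z₀ - d| / √(a² + b² + c²)
  = |0·(-16) + 2·(-9) + (-5)·20 - (-20)| / √(0² + 2² + (-5)²)
  = |0 - 18 - 100 + 20| / √(0 + 4 + 25)
  = |-98| / √29
  = 98 / 5.385
  ≈ 18.2

18.2


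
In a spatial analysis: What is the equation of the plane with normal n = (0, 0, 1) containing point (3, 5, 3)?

The plane through P with normal n = (a, b, c) satisfies n·(r - P) = 0,
i.e. ax + by + cz = a·x₀ + b·y₀ + c·z₀.
d = 0·3 + 0·5 + 1·3
  = 0 + 0 + 3
  = 3
Equation: z = 3

z = 3


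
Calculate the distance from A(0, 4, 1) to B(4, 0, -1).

d = √[(x₂-x₁)² + (y₂-y₁)² + (z₂-z₁)²]
  = √[4² + (-4)² + (-2)²]
  = √[16 + 16 + 4]
  = √36
  ≈ 6

6


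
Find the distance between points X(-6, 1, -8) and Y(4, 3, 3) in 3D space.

d = √[(x₂-x₁)² + (y₂-y₁)² + (z₂-z₁)²]
  = √[10² + 2² + 11²]
  = √[100 + 4 + 121]
  = √225
  ≈ 15

15


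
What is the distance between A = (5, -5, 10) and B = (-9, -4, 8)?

d = √[(x₂-x₁)² + (y₂-y₁)² + (z₂-z₁)²]
  = √[(-14)² + 1² + (-2)²]
  = √[196 + 1 + 4]
  = √201
  ≈ 14.18

14.18


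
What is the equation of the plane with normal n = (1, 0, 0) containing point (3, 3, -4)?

The plane through P with normal n = (a, b, c) satisfies n·(r - P) = 0,
i.e. ax + by + cz = a·x₀ + b·y₀ + c·z₀.
d = 1·3 + 0·3 + 0·(-4)
  = 3 + 0 + 0
  = 3
Equation: x = 3

x = 3


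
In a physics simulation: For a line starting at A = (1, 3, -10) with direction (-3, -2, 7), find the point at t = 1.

P(t) = A + t·d
  = (1 + (-3)·1, 3 + (-2)·1, -10 + 7·1)
  = (1 - 3, 3 - 2, -10 + 7)
  = (-2, 1, -3)

(-2, 1, -3)


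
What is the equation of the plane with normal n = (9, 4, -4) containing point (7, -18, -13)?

The plane through P with normal n = (a, b, c) satisfies n·(r - P) = 0,
i.e. ax + by + cz = a·x₀ + b·y₀ + c·z₀.
d = 9·7 + 4·(-18) + (-4)·(-13)
  = 63 - 72 + 52
  = 43
Equation: 9x + 4y - 4z = 43

9x + 4y - 4z = 43


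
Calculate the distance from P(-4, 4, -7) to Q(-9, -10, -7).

d = √[(x₂-x₁)² + (y₂-y₁)² + (z₂-z₁)²]
  = √[(-5)² + (-14)² + 0²]
  = √[25 + 196 + 0]
  = √221
  ≈ 14.87

14.87


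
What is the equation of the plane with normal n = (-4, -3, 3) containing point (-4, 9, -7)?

The plane through P with normal n = (a, b, c) satisfies n·(r - P) = 0,
i.e. ax + by + cz = a·x₀ + b·y₀ + c·z₀.
d = (-4)·(-4) + (-3)·9 + 3·(-7)
  = 16 - 27 - 21
  = -32
Equation: -4x - 3y + 3z = -32

-4x - 3y + 3z = -32


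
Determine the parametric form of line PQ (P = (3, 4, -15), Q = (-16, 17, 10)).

Direction vector d = Q - P = (-16 - 3, 17 - 4, 10 + 15) = (-19, 13, 25)
Parametric form r = P + t·d:
x = 3 - 19t, y = 4 + 13t, z = -15 + 25t

x = 3 - 19t, y = 4 + 13t, z = -15 + 25t


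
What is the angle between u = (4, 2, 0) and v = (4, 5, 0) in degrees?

u·v = 4·4 + 2·5 + 0·0 = 16 + 10 + 0 = 26
|u| = √(4² + 2² + 0²) = √20 ≈ 4.472
|v| = √(4² + 5² + 0²) = √41 ≈ 6.403
cos θ = (u·v)/(|u||v|) = 26/(4.472·6.403) ≈ 0.908
θ = arccos(0.908) ≈ 24.78°

24.78°
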